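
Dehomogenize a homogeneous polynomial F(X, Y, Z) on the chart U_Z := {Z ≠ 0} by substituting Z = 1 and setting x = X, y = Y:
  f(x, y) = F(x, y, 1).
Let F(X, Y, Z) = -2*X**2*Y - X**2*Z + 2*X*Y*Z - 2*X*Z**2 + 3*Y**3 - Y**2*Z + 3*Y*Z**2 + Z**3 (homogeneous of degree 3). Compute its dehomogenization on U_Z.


f(x, y) = -2*x**2*y - x**2 + 2*x*y - 2*x + 3*y**3 - y**2 + 3*y + 1

On U_Z we set Z = 1. Each monomial c·X^i·Y^j·Z^k in F becomes c·x^i·y^j·1^k = c·x^i·y^j.
Substituting Z = 1: F(X, Y, 1) = -2*x**2*y - x**2 + 2*x*y - 2*x + 3*y**3 - y**2 + 3*y + 1.
Note: deg(f) ≤ deg(F) = 3; strict inequality happens when F is divisible by Z (lost terms).


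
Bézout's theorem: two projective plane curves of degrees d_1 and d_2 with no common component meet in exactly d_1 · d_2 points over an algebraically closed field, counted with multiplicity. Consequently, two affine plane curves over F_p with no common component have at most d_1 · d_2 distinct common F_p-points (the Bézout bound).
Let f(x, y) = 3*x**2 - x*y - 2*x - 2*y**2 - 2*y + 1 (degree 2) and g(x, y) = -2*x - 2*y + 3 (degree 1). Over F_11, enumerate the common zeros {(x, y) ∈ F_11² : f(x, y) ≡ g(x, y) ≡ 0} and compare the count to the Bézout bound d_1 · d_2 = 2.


Common zeros: {(1, 6), (5, 2)}; count = 2; Bézout bound = 2.

deg(f) = 2, deg(g) = 1, so Bézout bound = 2.
Scan x ∈ F_11. For each x, list the y ∈ F_11 with f(x, y) ≡ 0 and those with g(x, y) ≡ 0 (mod 11); the common zeros in that column are the intersection.
  x = 0: f ≡ 0 at y ∈ {2, 8}; g ≡ 0 at y ∈ {7}; common: ∅.
  x = 1: f ≡ 0 at y ∈ {6, 9}; g ≡ 0 at y ∈ {6}; common: {6}.
  x = 2: f ≡ 0 at y ∈ {10}; g ≡ 0 at y ∈ {5}; common: ∅.
  x = 3: f ≡ 0 at y ∈ {0, 3}; g ≡ 0 at y ∈ {4}; common: ∅.
  x = 4: f ≡ 0 at y ∈ {1, 7}; g ≡ 0 at y ∈ {3}; common: ∅.
  x = 5: f ≡ 0 at y ∈ {0, 2}; g ≡ 0 at y ∈ {2}; common: {2}.
  x = 6: f ≡ 0 at y ∈ {3, 4}; g ≡ 0 at y ∈ {1}; common: ∅.
  x = 7: f ≡ 0 at y ∈ {4, 8}; g ≡ 0 at y ∈ {0}; common: ∅.
  x = 8: f ≡ 0 at y ∈ {1, 5}; g ≡ 0 at y ∈ {10}; common: ∅.
  x = 9: f ≡ 0 at y ∈ {5, 6}; g ≡ 0 at y ∈ {9}; common: ∅.
  x = 10: f ≡ 0 at y ∈ {7, 9}; g ≡ 0 at y ∈ {8}; common: ∅.
Collecting: common zeros = {(1, 6), (5, 2)}, so the count is 2.
Comparison with the Bézout bound: 2 ≤ 2 = deg(f)·deg(g), as expected for curves with no common component (the bound is attained).


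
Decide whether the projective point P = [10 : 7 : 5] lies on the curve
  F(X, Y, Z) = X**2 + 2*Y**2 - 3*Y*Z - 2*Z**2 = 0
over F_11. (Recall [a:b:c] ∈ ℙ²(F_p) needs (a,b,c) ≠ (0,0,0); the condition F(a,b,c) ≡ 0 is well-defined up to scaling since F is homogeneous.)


F(10,7,5) ≡ 10 (mod 11); P is NOT on the curve.

Evaluate F(10, 7, 5) term-by-term (mod 11).
  X**2 ↦ 1·100·1·1 = 100
  2*Y**2 ↦ 2·1·49·1 = 98
  -3*Y*Z ↦ -3·1·7·5 = -105
  -2*Z**2 ↦ -2·1·1·25 = -50
Sum: F(10, 7, 5) = (100) + (98) + (-105) + (-50) = 43.
Reducing mod 11: 43 ≡ 10 (mod 11).
Since F(a, b, c) ≡ 10 ≠ 0 (mod 11), P does NOT lie on the curve.


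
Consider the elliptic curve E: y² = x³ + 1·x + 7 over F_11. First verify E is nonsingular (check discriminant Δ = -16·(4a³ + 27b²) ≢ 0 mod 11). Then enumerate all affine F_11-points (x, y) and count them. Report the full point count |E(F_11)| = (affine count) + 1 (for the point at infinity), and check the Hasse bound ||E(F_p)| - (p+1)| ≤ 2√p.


Affine points = {(1, 3), (1, 8), (3, 2), (3, 9), (4, 3), (4, 8), (5, 4), (5, 7), (6, 3), (6, 8), (7, 4), (7, 7), (10, 4), (10, 7)}; affine count = 14; |E(F_11)| = 15.

Discriminant check: Δ ∝ 4a³ + 27b² = 4·1³ + 27·7² = 4·1 + 27·49 ≡ 7 (mod 11). Nonzero ⇒ E is nonsingular.
For each x ∈ F_11, compute rhs = x³ + 1·x + 7 mod 11, then count y ∈ F_11 with y² ≡ rhs.
  x = 0: rhs = 7, matching y values: none (0 points).
  x = 1: rhs = 9, matching y values: 3, 8 (2 points).
  x = 2: rhs = 6, matching y values: none (0 points).
  x = 3: rhs = 4, matching y values: 2, 9 (2 points).
  x = 4: rhs = 9, matching y values: 3, 8 (2 points).
  x = 5: rhs = 5, matching y values: 4, 7 (2 points).
  x = 6: rhs = 9, matching y values: 3, 8 (2 points).
  x = 7: rhs = 5, matching y values: 4, 7 (2 points).
  x = 8: rhs = 10, matching y values: none (0 points).
  x = 9: rhs = 8, matching y values: none (0 points).
  x = 10: rhs = 5, matching y values: 4, 7 (2 points).
Total affine count: 14.
Full point count |E(F_11)| = 14 + 1 = 15.
Hasse bound: |15 − (11+1)| = |3| = 3 ≤ 2√11 ≈ 6.6332 ✓.


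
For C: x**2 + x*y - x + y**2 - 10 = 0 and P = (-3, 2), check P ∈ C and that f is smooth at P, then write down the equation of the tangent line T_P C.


Tangent line at P: -5*x + y - 17 = 0.

Step 1: f(-3, 2) = 0, so P lies on C.
Step 2: partial derivatives
  f_x(x, y) = 2*x + y - 1, f_y(x, y) = x + 2*y.
  f_x(P) = -5, f_y(P) = 1 (gradient nonzero, so P is smooth).
Step 3: tangent line at P: -5·(x − -3) + 1·(y − 2) = 0.
Expanding: -5*x + y - 17 = 0.


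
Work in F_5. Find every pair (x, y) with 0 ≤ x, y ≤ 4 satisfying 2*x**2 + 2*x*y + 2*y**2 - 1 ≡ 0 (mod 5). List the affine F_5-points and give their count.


Affine F_5-points: {(1, 1), (1, 3), (2, 4), (3, 1), (4, 2), (4, 4)}; count = 6.

For each of the 25 pairs (x, y) ∈ F_5², evaluate f(x, y) mod 5. Record the zeros.
  x = 0: [0↦4, 1↦1, 2↦2, 3↦2, 4↦1]  zeros at y ∈ ∅
  x = 1: [0↦1, 1↦0, 2↦3, 3↦0, 4↦1]  zeros at y ∈ {1, 3}
  x = 2: [0↦2, 1↦3, 2↦3, 3↦2, 4↦0]  zeros at y ∈ {4}
  x = 3: [0↦2, 1↦0, 2↦2, 3↦3, 4↦3]  zeros at y ∈ {1}
  x = 4: [0↦1, 1↦1, 2↦0, 3↦3, 4↦0]  zeros at y ∈ {2, 4}
Collecting zeros: affine points = {(1, 1), (1, 3), (2, 4), (3, 1), (4, 2), (4, 4)}.
Total count |C(F_5)_aff| = 6.


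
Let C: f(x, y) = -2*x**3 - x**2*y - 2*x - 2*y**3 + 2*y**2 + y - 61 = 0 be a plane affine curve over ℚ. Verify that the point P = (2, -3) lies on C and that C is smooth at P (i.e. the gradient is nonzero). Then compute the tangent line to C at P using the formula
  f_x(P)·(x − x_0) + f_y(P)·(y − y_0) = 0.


Tangent line at P: -14*x - 69*y - 179 = 0.

Step 1: f(2, -3) = 0, so P lies on C.
Step 2: partial derivatives
  f_x(x, y) = -6*x**2 - 2*x*y - 2, f_y(x, y) = -x**2 - 6*y**2 + 4*y + 1.
  f_x(P) = -14, f_y(P) = -69 (gradient nonzero, so P is smooth).
Step 3: tangent line at P: -14·(x − 2) + -69·(y − -3) = 0.
Expanding: -14*x - 69*y - 179 = 0.


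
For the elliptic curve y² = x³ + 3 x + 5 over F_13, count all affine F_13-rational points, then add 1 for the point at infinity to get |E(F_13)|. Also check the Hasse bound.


Affine points = {(1, 3), (1, 10), (4, 4), (4, 9), (11, 2), (11, 11), (12, 1), (12, 12)}; affine count = 8; |E(F_13)| = 9.

Discriminant check: Δ ∝ 4a³ + 27b² = 4·3³ + 27·5² = 4·27 + 27·25 ≡ 3 (mod 13). Nonzero ⇒ E is nonsingular.
For each x ∈ F_13, compute rhs = x³ + 3·x + 5 mod 13, then count y ∈ F_13 with y² ≡ rhs.
  x = 0: rhs = 5, matching y values: none (0 points).
  x = 1: rhs = 9, matching y values: 3, 10 (2 points).
  x = 2: rhs = 6, matching y values: none (0 points).
  x = 3: rhs = 2, matching y values: none (0 points).
  x = 4: rhs = 3, matching y values: 4, 9 (2 points).
  x = 5: rhs = 2, matching y values: none (0 points).
  x = 6: rhs = 5, matching y values: none (0 points).
  x = 7: rhs = 5, matching y values: none (0 points).
  x = 8: rhs = 8, matching y values: none (0 points).
  x = 9: rhs = 7, matching y values: none (0 points).
  x = 10: rhs = 8, matching y values: none (0 points).
  x = 11: rhs = 4, matching y values: 2, 11 (2 points).
  x = 12: rhs = 1, matching y values: 1, 12 (2 points).
Total affine count: 8.
Full point count |E(F_13)| = 8 + 1 = 9.
Hasse bound: |9 − (13+1)| = |-5| = 5 ≤ 2√13 ≈ 7.2111 ✓.


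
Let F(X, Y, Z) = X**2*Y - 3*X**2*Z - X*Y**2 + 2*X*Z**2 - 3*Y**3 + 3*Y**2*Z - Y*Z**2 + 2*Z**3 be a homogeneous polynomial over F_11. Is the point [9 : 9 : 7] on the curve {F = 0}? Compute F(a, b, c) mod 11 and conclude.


F(9,9,7) ≡ 7 (mod 11); P is NOT on the curve.

Evaluate F(9, 9, 7) term-by-term (mod 11).
  X**2*Y ↦ 1·81·9·1 = 729
  -3*X**2*Z ↦ -3·81·1·7 = -1701
  -X*Y**2 ↦ -1·9·81·1 = -729
  2*X*Z**2 ↦ 2·9·1·49 = 882
  -3*Y**3 ↦ -3·1·729·1 = -2187
  3*Y**2*Z ↦ 3·1·81·7 = 1701
  -Y*Z**2 ↦ -1·1·9·49 = -441
  2*Z**3 ↦ 2·1·1·343 = 686
Sum: F(9, 9, 7) = (729) + (-1701) + (-729) + (882) + (-2187) + (1701) + (-441) + (686) = -1060.
Reducing mod 11: -1060 ≡ 7 (mod 11).
Since F(a, b, c) ≡ 7 ≠ 0 (mod 11), P does NOT lie on the curve.


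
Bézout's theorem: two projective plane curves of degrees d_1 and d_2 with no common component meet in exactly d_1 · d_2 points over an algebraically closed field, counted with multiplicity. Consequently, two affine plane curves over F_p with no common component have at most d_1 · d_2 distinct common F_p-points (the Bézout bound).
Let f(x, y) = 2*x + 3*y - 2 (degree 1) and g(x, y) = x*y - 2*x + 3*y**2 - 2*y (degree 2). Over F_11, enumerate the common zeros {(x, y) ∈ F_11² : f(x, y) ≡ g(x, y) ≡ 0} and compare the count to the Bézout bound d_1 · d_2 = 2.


Common zeros: {(0, 8), (4, 9)}; count = 2; Bézout bound = 2.

deg(f) = 1, deg(g) = 2, so Bézout bound = 2.
Scan x ∈ F_11. For each x, list the y ∈ F_11 with f(x, y) ≡ 0 and those with g(x, y) ≡ 0 (mod 11); the common zeros in that column are the intersection.
  x = 0: f ≡ 0 at y ∈ {8}; g ≡ 0 at y ∈ {0, 8}; common: {8}.
  x = 1: f ≡ 0 at y ∈ {0}; g ≡ 0 at y ∈ {1, 3}; common: ∅.
  x = 2: f ≡ 0 at y ∈ {3}; g ≡ 0 at y ∈ {4, 7}; common: ∅.
  x = 3: f ≡ 0 at y ∈ {6}; g ≡ 0 at y ∈ ∅; common: ∅.
  x = 4: f ≡ 0 at y ∈ {9}; g ≡ 0 at y ∈ {5, 9}; common: {9}.
  x = 5: f ≡ 0 at y ∈ {1}; g ≡ 0 at y ∈ ∅; common: ∅.
  x = 6: f ≡ 0 at y ∈ {4}; g ≡ 0 at y ∈ ∅; common: ∅.
  x = 7: f ≡ 0 at y ∈ {7}; g ≡ 0 at y ∈ ∅; common: ∅.
  x = 8: f ≡ 0 at y ∈ {10}; g ≡ 0 at y ∈ ∅; common: ∅.
  x = 9: f ≡ 0 at y ∈ {2}; g ≡ 0 at y ∈ {6, 10}; common: ∅.
  x = 10: f ≡ 0 at y ∈ {5}; g ≡ 0 at y ∈ ∅; common: ∅.
Collecting: common zeros = {(0, 8), (4, 9)}, so the count is 2.
Comparison with the Bézout bound: 2 ≤ 2 = deg(f)·deg(g), as expected for curves with no common component (the bound is attained).


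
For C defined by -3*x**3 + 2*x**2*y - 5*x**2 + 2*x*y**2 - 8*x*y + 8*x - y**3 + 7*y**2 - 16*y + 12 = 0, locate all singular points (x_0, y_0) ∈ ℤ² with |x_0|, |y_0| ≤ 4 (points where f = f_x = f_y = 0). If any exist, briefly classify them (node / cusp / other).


Singular points: {(0, 2)}; classification: node.

Compute partial derivatives:
  f_x = -9*x**2 + 4*x*y - 10*x + 2*y**2 - 8*y + 8.
  f_y = 2*x**2 + 4*x*y - 8*x - 3*y**2 + 14*y - 16.
Scan x_0 ∈ {−4, ..., 4}. For each x_0, f_y(x_0, y) is a polynomial in y; find its integer roots y ∈ {−4, ..., 4}, then test f_x and f at those candidates.
  x = -4: f_y(-4, y) = -3*y**2 - 2*y + 48; no integer root y with |y| ≤ 4.
  x = -3: f_y(-3, y) = -3*y**2 + 2*y + 26; no integer root y with |y| ≤ 4.
  x = -2: f_y(-2, y) = -3*y**2 + 6*y + 8; no integer root y with |y| ≤ 4.
  x = -1: f_y(-1, y) = -3*y**2 + 10*y - 6; no integer root y with |y| ≤ 4.
  x = 0: f_y(0, y) = -3*y**2 + 14*y - 16; vanishes at y ∈ {2}. (0, 2): f_x = 0, f = 0 — SINGULAR.
  x = 1: f_y(1, y) = -3*y**2 + 18*y - 22; no integer root y with |y| ≤ 4.
  x = 2: f_y(2, y) = -3*y**2 + 22*y - 24; no integer root y with |y| ≤ 4.
  x = 3: f_y(3, y) = -3*y**2 + 26*y - 22; no integer root y with |y| ≤ 4.
  x = 4: f_y(4, y) = -3*y**2 + 30*y - 16; no integer root y with |y| ≤ 4.
Only singular point on the grid: (0, 2).
Classify: substitute x = 0 + u, y = 2 + v and expand: f = -3*u**3 + 2*u**2*v - u**2 + 2*u*v**2 - v**3 + v**2.
No constant or linear terms (consistent with a singular point). Quadratic part: -u**2 + v**2. Cubic part: -3*u**3 + 2*u**2*v + 2*u*v**2 - v**3.
The quadratic part v**2 - u**2 = (v − u)(v + u) splits into two distinct linear factors, so there are two distinct tangent lines y − 2 = ±(x − 0) — this is a node (ordinary double point).
Classification: node.


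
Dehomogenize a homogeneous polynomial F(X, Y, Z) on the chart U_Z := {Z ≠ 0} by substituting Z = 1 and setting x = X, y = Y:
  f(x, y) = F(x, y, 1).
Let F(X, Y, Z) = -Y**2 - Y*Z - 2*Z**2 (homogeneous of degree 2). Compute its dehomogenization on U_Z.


f(x, y) = -y**2 - y - 2

On U_Z we set Z = 1. Each monomial c·X^i·Y^j·Z^k in F becomes c·x^i·y^j·1^k = c·x^i·y^j.
Substituting Z = 1: F(X, Y, 1) = -y**2 - y - 2.
Note: deg(f) ≤ deg(F) = 2; strict inequality happens when F is divisible by Z (lost terms).


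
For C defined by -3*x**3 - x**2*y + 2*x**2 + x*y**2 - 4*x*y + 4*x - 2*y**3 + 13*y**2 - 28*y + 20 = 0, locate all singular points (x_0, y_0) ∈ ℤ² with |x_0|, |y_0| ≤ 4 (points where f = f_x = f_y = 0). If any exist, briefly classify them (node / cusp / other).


Singular points: {(0, 2)}; classification: cusp.

Compute partial derivatives:
  f_x = -9*x**2 - 2*x*y + 4*x + y**2 - 4*y + 4.
  f_y = -x**2 + 2*x*y - 4*x - 6*y**2 + 26*y - 28.
Scan x_0 ∈ {−4, ..., 4}. For each x_0, f_y(x_0, y) is a polynomial in y; find its integer roots y ∈ {−4, ..., 4}, then test f_x and f at those candidates.
  x = -4: f_y(-4, y) = -6*y**2 + 18*y - 28; no integer root y with |y| ≤ 4.
  x = -3: f_y(-3, y) = -6*y**2 + 20*y - 25; no integer root y with |y| ≤ 4.
  x = -2: f_y(-2, y) = -6*y**2 + 22*y - 24; no integer root y with |y| ≤ 4.
  x = -1: f_y(-1, y) = -6*y**2 + 24*y - 25; no integer root y with |y| ≤ 4.
  x = 0: f_y(0, y) = -6*y**2 + 26*y - 28; vanishes at y ∈ {2}. (0, 2): f_x = 0, f = 0 — SINGULAR.
  x = 1: f_y(1, y) = -6*y**2 + 28*y - 33; no integer root y with |y| ≤ 4.
  x = 2: f_y(2, y) = -6*y**2 + 30*y - 40; no integer root y with |y| ≤ 4.
  x = 3: f_y(3, y) = -6*y**2 + 32*y - 49; no integer root y with |y| ≤ 4.
  x = 4: f_y(4, y) = -6*y**2 + 34*y - 60; no integer root y with |y| ≤ 4.
Only singular point on the grid: (0, 2).
Classify: substitute x = 0 + u, y = 2 + v and expand: f = -3*u**3 - u**2*v + u*v**2 - 2*v**3 + v**2.
No constant or linear terms (consistent with a singular point). Quadratic part: v**2. Cubic part: -3*u**3 - u**2*v + u*v**2 - 2*v**3.
The quadratic part v**2 is a perfect square, so there is a single (double) tangent line v = 0, i.e. y = 2. Restricting the cubic part to that line (v = 0) leaves -3*u**3 ≠ 0, so f is not divisible by v and the branch is v² ≈ 3*u**3 to lowest order — this is a cusp.
Classification: cusp.


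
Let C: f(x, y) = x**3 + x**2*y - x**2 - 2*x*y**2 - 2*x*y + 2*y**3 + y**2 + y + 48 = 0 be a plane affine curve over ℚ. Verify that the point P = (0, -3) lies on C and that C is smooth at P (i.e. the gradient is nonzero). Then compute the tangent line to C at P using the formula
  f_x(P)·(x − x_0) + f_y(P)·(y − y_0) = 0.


Tangent line at P: -12*x + 49*y + 147 = 0.

Step 1: f(0, -3) = 0, so P lies on C.
Step 2: partial derivatives
  f_x(x, y) = 3*x**2 + 2*x*y - 2*x - 2*y**2 - 2*y, f_y(x, y) = x**2 - 4*x*y - 2*x + 6*y**2 + 2*y + 1.
  f_x(P) = -12, f_y(P) = 49 (gradient nonzero, so P is smooth).
Step 3: tangent line at P: -12·(x − 0) + 49·(y − -3) = 0.
Expanding: -12*x + 49*y + 147 = 0.


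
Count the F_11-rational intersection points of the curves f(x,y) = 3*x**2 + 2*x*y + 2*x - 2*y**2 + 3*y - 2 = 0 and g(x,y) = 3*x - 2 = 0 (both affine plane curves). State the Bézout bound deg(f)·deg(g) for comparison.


Common zeros: ∅; count = 0; Bézout bound = 2.

deg(f) = 2, deg(g) = 1, so Bézout bound = 2.
Scan x ∈ F_11. For each x, list the y ∈ F_11 with f(x, y) ≡ 0 and those with g(x, y) ≡ 0 (mod 11); the common zeros in that column are the intersection.
  x = 0: f ≡ 0 at y ∈ {3, 4}; g ≡ 0 at y ∈ ∅; common: ∅.
  x = 1: f ≡ 0 at y ∈ {3, 5}; g ≡ 0 at y ∈ ∅; common: ∅.
  x = 2: f ≡ 0 at y ∈ ∅; g ≡ 0 at y ∈ ∅; common: ∅.
  x = 3: f ≡ 0 at y ∈ ∅; g ≡ 0 at y ∈ ∅; common: ∅.
  x = 4: f ≡ 0 at y ∈ {4, 7}; g ≡ 0 at y ∈ ∅; common: ∅.
  x = 5: f ≡ 0 at y ∈ ∅; g ≡ 0 at y ∈ ∅; common: ∅.
  x = 6: f ≡ 0 at y ∈ {5, 8}; g ≡ 0 at y ∈ ∅; common: ∅.
  x = 7: f ≡ 0 at y ∈ ∅; g ≡ 0 at y ∈ ∅; common: ∅.
  x = 8: f ≡ 0 at y ∈ ∅; g ≡ 0 at y ∈ {0, 1, 2, 3, 4, 5, 6, 7, 8, 9, 10}; common: ∅.
  x = 9: f ≡ 0 at y ∈ {7, 9}; g ≡ 0 at y ∈ ∅; common: ∅.
  x = 10: f ≡ 0 at y ∈ {8, 9}; g ≡ 0 at y ∈ ∅; common: ∅.
Collecting: common zeros = ∅, so the count is 0.
Comparison with the Bézout bound: 0 ≤ 2 = deg(f)·deg(g), as expected for curves with no common component (the affine F_11-count falls short of the bound because intersections may lie at infinity, over extension fields, or carry multiplicity).


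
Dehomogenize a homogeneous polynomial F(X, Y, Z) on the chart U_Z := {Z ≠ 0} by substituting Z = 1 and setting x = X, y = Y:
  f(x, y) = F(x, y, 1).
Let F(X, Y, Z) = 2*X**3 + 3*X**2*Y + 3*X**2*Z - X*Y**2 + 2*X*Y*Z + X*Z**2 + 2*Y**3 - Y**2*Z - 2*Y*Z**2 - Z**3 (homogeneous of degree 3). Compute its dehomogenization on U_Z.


f(x, y) = 2*x**3 + 3*x**2*y + 3*x**2 - x*y**2 + 2*x*y + x + 2*y**3 - y**2 - 2*y - 1

On U_Z we set Z = 1. Each monomial c·X^i·Y^j·Z^k in F becomes c·x^i·y^j·1^k = c·x^i·y^j.
Substituting Z = 1: F(X, Y, 1) = 2*x**3 + 3*x**2*y + 3*x**2 - x*y**2 + 2*x*y + x + 2*y**3 - y**2 - 2*y - 1.
Note: deg(f) ≤ deg(F) = 3; strict inequality happens when F is divisible by Z (lost terms).


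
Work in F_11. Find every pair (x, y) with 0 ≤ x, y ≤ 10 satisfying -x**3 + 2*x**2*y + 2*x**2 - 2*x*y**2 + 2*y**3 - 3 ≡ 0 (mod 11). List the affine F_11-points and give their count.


Affine F_11-points: {(0, 6), (1, 1), (2, 5), (3, 7), (3, 9), (4, 10), (6, 4), (10, 0)}; count = 8.

For each of the 121 pairs (x, y) ∈ F_11², evaluate f(x, y) mod 11. Record the zeros.
  x = 0: [0↦8, 1↦10, 2↦2, 3↦7, 4↦4, 5↦5, 6↦0, 7↦1, 8↦9, 9↦3, 10↦6]  zeros at y ∈ {6}
  x = 1: [0↦9, 1↦0, 2↦10, 3↦7, 4↦3, 5↦10, 6↦7, 7↦6, 8↦8, 9↦3, 10↦3]  zeros at y ∈ {1}
  x = 2: [0↦8, 1↦3, 2↦2, 3↦6, 4↦5, 5↦0, 6↦3, 7↦4, 8↦4, 9↦4, 10↦5]  zeros at y ∈ {5}
  x = 3: [0↦10, 1↦2, 2↦5, 3↦9, 4↦4, 5↦2, 6↦4, 7↦0, 8↦2, 9↦0, 10↦6]  zeros at y ∈ {7, 9}
  x = 4: [0↦9, 1↦2, 2↦2, 3↦10, 4↦5, 5↦10, 6↦4, 7↦10, 8↦7, 9↦7, 10↦0]  zeros at y ∈ {10}
  x = 5: [0↦10, 1↦8, 2↦9, 3↦3, 4↦2, 5↦7, 6↦8, 7↦6, 8↦2, 9↦8, 10↦3]  zeros at y ∈ ∅
  x = 6: [0↦7, 1↦3, 2↦9, 3↦4, 4↦0, 5↦9, 6↦10, 7↦4, 8↦3, 9↦8, 10↦9]  zeros at y ∈ {4}
  x = 7: [0↦5, 1↦3, 2↦7, 3↦7, 4↦4, 5↦10, 6↦4, 7↦9, 8↦4, 9↦1, 10↦1]  zeros at y ∈ ∅
  x = 8: [0↦9, 1↦2, 2↦8, 3↦6, 4↦8, 5↦4, 6↦6, 7↦4, 8↦10, 9↦3, 10↦6]  zeros at y ∈ ∅
  x = 9: [0↦2, 1↦5, 2↦6, 3↦6, 4↦6, 5↦7, 6↦10, 7↦5, 8↦4, 9↦8, 10↦7]  zeros at y ∈ ∅
  x = 10: [0↦0, 1↦6, 2↦6, 3↦1, 4↦3, 5↦2, 6↦10, 7↦6, 8↦2, 9↦10, 10↦9]  zeros at y ∈ {0}
Collecting zeros: affine points = {(0, 6), (1, 1), (2, 5), (3, 7), (3, 9), (4, 10), (6, 4), (10, 0)}.
Total count |C(F_11)_aff| = 8.


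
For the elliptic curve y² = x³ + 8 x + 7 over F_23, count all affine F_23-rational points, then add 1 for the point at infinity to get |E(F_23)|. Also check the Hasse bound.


Affine points = {(1, 4), (1, 19), (2, 10), (2, 13), (3, 9), (3, 14), (6, 8), (6, 15), (8, 10), (8, 13), (9, 7), (9, 16), (10, 11), (10, 12), (11, 0), (13, 10), (13, 13), (15, 11), (15, 12), (18, 7), (18, 16), (19, 7), (19, 16), (20, 5), (20, 18), (21, 11), (21, 12)}; affine count = 27; |E(F_23)| = 28.

Discriminant check: Δ ∝ 4a³ + 27b² = 4·8³ + 27·7² = 4·512 + 27·49 ≡ 13 (mod 23). Nonzero ⇒ E is nonsingular.
For each x ∈ F_23, compute rhs = x³ + 8·x + 7 mod 23, then count y ∈ F_23 with y² ≡ rhs.
  x = 0: rhs = 7, matching y values: none (0 points).
  x = 1: rhs = 16, matching y values: 4, 19 (2 points).
  x = 2: rhs = 8, matching y values: 10, 13 (2 points).
  x = 3: rhs = 12, matching y values: 9, 14 (2 points).
  x = 4: rhs = 11, matching y values: none (0 points).
  x = 5: rhs = 11, matching y values: none (0 points).
  x = 6: rhs = 18, matching y values: 8, 15 (2 points).
  x = 7: rhs = 15, matching y values: none (0 points).
  x = 8: rhs = 8, matching y values: 10, 13 (2 points).
  x = 9: rhs = 3, matching y values: 7, 16 (2 points).
  x = 10: rhs = 6, matching y values: 11, 12 (2 points).
  x = 11: rhs = 0, matching y values: 0 (1 points).
  x = 12: rhs = 14, matching y values: none (0 points).
  x = 13: rhs = 8, matching y values: 10, 13 (2 points).
  x = 14: rhs = 11, matching y values: none (0 points).
  x = 15: rhs = 6, matching y values: 11, 12 (2 points).
  x = 16: rhs = 22, matching y values: none (0 points).
  x = 17: rhs = 19, matching y values: none (0 points).
  x = 18: rhs = 3, matching y values: 7, 16 (2 points).
  x = 19: rhs = 3, matching y values: 7, 16 (2 points).
  x = 20: rhs = 2, matching y values: 5, 18 (2 points).
  x = 21: rhs = 6, matching y values: 11, 12 (2 points).
  x = 22: rhs = 21, matching y values: none (0 points).
Total affine count: 27.
Full point count |E(F_23)| = 27 + 1 = 28.
Hasse bound: |28 − (23+1)| = |4| = 4 ≤ 2√23 ≈ 9.5917 ✓.


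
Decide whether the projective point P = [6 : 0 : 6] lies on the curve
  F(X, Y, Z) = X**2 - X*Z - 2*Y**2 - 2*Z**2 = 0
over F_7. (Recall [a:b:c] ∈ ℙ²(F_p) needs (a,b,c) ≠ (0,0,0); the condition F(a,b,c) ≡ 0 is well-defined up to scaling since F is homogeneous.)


F(6,0,6) ≡ 5 (mod 7); P is NOT on the curve.

Evaluate F(6, 0, 6) term-by-term (mod 7).
  X**2 ↦ 1·36·1·1 = 36
  -X*Z ↦ -1·6·1·6 = -36
  -2*Y**2 ↦ -2·1·0·1 = 0
  -2*Z**2 ↦ -2·1·1·36 = -72
Sum: F(6, 0, 6) = (36) + (-36) + (0) + (-72) = -72.
Reducing mod 7: -72 ≡ 5 (mod 7).
Since F(a, b, c) ≡ 5 ≠ 0 (mod 7), P does NOT lie on the curve.


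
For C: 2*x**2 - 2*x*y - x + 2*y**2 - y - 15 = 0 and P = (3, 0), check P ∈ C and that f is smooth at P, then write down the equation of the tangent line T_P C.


Tangent line at P: 11*x - 7*y - 33 = 0.

Step 1: f(3, 0) = 0, so P lies on C.
Step 2: partial derivatives
  f_x(x, y) = 4*x - 2*y - 1, f_y(x, y) = -2*x + 4*y - 1.
  f_x(P) = 11, f_y(P) = -7 (gradient nonzero, so P is smooth).
Step 3: tangent line at P: 11·(x − 3) + -7·(y − 0) = 0.
Expanding: 11*x - 7*y - 33 = 0.


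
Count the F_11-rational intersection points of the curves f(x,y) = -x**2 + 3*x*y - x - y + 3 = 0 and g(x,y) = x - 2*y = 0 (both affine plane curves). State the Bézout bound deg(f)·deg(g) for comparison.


Common zeros: ∅; count = 0; Bézout bound = 2.

deg(f) = 2, deg(g) = 1, so Bézout bound = 2.
Scan x ∈ F_11. For each x, list the y ∈ F_11 with f(x, y) ≡ 0 and those with g(x, y) ≡ 0 (mod 11); the common zeros in that column are the intersection.
  x = 0: f ≡ 0 at y ∈ {3}; g ≡ 0 at y ∈ {0}; common: ∅.
  x = 1: f ≡ 0 at y ∈ {5}; g ≡ 0 at y ∈ {6}; common: ∅.
  x = 2: f ≡ 0 at y ∈ {5}; g ≡ 0 at y ∈ {1}; common: ∅.
  x = 3: f ≡ 0 at y ∈ {8}; g ≡ 0 at y ∈ {7}; common: ∅.
  x = 4: f ≡ 0 at y ∈ ∅; g ≡ 0 at y ∈ {2}; common: ∅.
  x = 5: f ≡ 0 at y ∈ {9}; g ≡ 0 at y ∈ {8}; common: ∅.
  x = 6: f ≡ 0 at y ∈ {1}; g ≡ 0 at y ∈ {3}; common: ∅.
  x = 7: f ≡ 0 at y ∈ {1}; g ≡ 0 at y ∈ {9}; common: ∅.
  x = 8: f ≡ 0 at y ∈ {3}; g ≡ 0 at y ∈ {4}; common: ∅.
  x = 9: f ≡ 0 at y ∈ {8}; g ≡ 0 at y ∈ {10}; common: ∅.
  x = 10: f ≡ 0 at y ∈ {9}; g ≡ 0 at y ∈ {5}; common: ∅.
Collecting: common zeros = ∅, so the count is 0.
Comparison with the Bézout bound: 0 ≤ 2 = deg(f)·deg(g), as expected for curves with no common component (the affine F_11-count falls short of the bound because intersections may lie at infinity, over extension fields, or carry multiplicity).


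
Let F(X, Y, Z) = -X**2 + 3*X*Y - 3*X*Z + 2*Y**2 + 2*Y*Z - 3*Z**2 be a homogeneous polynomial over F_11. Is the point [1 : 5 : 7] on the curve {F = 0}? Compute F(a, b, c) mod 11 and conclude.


F(1,5,7) ≡ 10 (mod 11); P is NOT on the curve.

Evaluate F(1, 5, 7) term-by-term (mod 11).
  -X**2 ↦ -1·1·1·1 = -1
  3*X*Y ↦ 3·1·5·1 = 15
  -3*X*Z ↦ -3·1·1·7 = -21
  2*Y**2 ↦ 2·1·25·1 = 50
  2*Y*Z ↦ 2·1·5·7 = 70
  -3*Z**2 ↦ -3·1·1·49 = -147
Sum: F(1, 5, 7) = (-1) + (15) + (-21) + (50) + (70) + (-147) = -34.
Reducing mod 11: -34 ≡ 10 (mod 11).
Since F(a, b, c) ≡ 10 ≠ 0 (mod 11), P does NOT lie on the curve.


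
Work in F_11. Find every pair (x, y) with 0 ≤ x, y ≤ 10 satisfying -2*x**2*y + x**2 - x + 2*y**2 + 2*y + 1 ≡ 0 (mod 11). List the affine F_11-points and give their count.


Affine F_11-points: {(1, 4), (1, 7), (2, 4), (2, 10), (4, 7), (4, 8), (8, 2), (8, 6), (10, 2), (10, 9)}; count = 10.

For each of the 121 pairs (x, y) ∈ F_11², evaluate f(x, y) mod 11. Record the zeros.
  x = 0: [0↦1, 1↦5, 2↦2, 3↦3, 4↦8, 5↦6, 6↦8, 7↦3, 8↦2, 9↦5, 10↦1]  zeros at y ∈ ∅
  x = 1: [0↦1, 1↦3, 2↦9, 3↦8, 4↦0, 5↦7, 6↦7, 7↦0, 8↦8, 9↦9, 10↦3]  zeros at y ∈ {4, 7}
  x = 2: [0↦3, 1↦10, 2↦10, 3↦3, 4↦0, 5↦1, 6↦6, 7↦4, 8↦6, 9↦1, 10↦0]  zeros at y ∈ {4, 10}
  x = 3: [0↦7, 1↦4, 2↦5, 3↦10, 4↦8, 5↦10, 6↦5, 7↦4, 8↦7, 9↦3, 10↦3]  zeros at y ∈ ∅
  x = 4: [0↦2, 1↦7, 2↦5, 3↦7, 4↦2, 5↦1, 6↦4, 7↦0, 8↦0, 9↦4, 10↦1]  zeros at y ∈ {7, 8}
  x = 5: [0↦10, 1↦8, 2↦10, 3↦5, 4↦4, 5↦7, 6↦3, 7↦3, 8↦7, 9↦4, 10↦5]  zeros at y ∈ ∅
  x = 6: [0↦9, 1↦7, 2↦9, 3↦4, 4↦3, 5↦6, 6↦2, 7↦2, 8↦6, 9↦3, 10↦4]  zeros at y ∈ ∅
  x = 7: [0↦10, 1↦4, 2↦2, 3↦4, 4↦10, 5↦9, 6↦1, 7↦8, 8↦8, 9↦1, 10↦9]  zeros at y ∈ ∅
  x = 8: [0↦2, 1↦10, 2↦0, 3↦5, 4↦3, 5↦5, 6↦0, 7↦10, 8↦2, 9↦9, 10↦9]  zeros at y ∈ {2, 6}
  x = 9: [0↦7, 1↦3, 2↦3, 3↦7, 4↦4, 5↦5, 6↦10, 7↦8, 8↦10, 9↦5, 10↦4]  zeros at y ∈ ∅
  x = 10: [0↦3, 1↦5, 2↦0, 3↦10, 4↦2, 5↦9, 6↦9, 7↦2, 8↦10, 9↦0, 10↦5]  zeros at y ∈ {2, 9}
Collecting zeros: affine points = {(1, 4), (1, 7), (2, 4), (2, 10), (4, 7), (4, 8), (8, 2), (8, 6), (10, 2), (10, 9)}.
Total count |C(F_11)_aff| = 10.


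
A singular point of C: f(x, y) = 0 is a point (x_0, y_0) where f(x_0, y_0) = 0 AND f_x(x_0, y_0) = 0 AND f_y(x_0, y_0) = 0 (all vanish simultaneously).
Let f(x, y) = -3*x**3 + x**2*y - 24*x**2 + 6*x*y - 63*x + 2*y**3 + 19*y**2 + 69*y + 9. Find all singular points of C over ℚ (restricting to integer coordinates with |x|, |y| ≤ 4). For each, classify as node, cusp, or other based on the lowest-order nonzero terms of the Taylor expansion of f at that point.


Singular points: {(-3, -3)}; classification: cusp.

Compute partial derivatives:
  f_x = -9*x**2 + 2*x*y - 48*x + 6*y - 63.
  f_y = x**2 + 6*x + 6*y**2 + 38*y + 69.
Scan x_0 ∈ {−4, ..., 4}. For each x_0, f_y(x_0, y) is a polynomial in y; find its integer roots y ∈ {−4, ..., 4}, then test f_x and f at those candidates.
  x = -4: f_y(-4, y) = 6*y**2 + 38*y + 61; no integer root y with |y| ≤ 4.
  x = -3: f_y(-3, y) = 6*y**2 + 38*y + 60; vanishes at y ∈ {-3}. (-3, -3): f_x = 0, f = 0 — SINGULAR.
  x = -2: f_y(-2, y) = 6*y**2 + 38*y + 61; no integer root y with |y| ≤ 4.
  x = -1: f_y(-1, y) = 6*y**2 + 38*y + 64; no integer root y with |y| ≤ 4.
  x = 0: f_y(0, y) = 6*y**2 + 38*y + 69; no integer root y with |y| ≤ 4.
  x = 1: f_y(1, y) = 6*y**2 + 38*y + 76; no integer root y with |y| ≤ 4.
  x = 2: f_y(2, y) = 6*y**2 + 38*y + 85; no integer root y with |y| ≤ 4.
  x = 3: f_y(3, y) = 6*y**2 + 38*y + 96; no integer root y with |y| ≤ 4.
  x = 4: f_y(4, y) = 6*y**2 + 38*y + 109; no integer root y with |y| ≤ 4.
Only singular point on the grid: (-3, -3).
Classify: substitute x = -3 + u, y = -3 + v and expand: f = -3*u**3 + u**2*v + 2*v**3 + v**2.
No constant or linear terms (consistent with a singular point). Quadratic part: v**2. Cubic part: -3*u**3 + u**2*v + 2*v**3.
The quadratic part v**2 is a perfect square, so there is a single (double) tangent line v = 0, i.e. y = -3. Restricting the cubic part to that line (v = 0) leaves -3*u**3 ≠ 0, so f is not divisible by v and the branch is v² ≈ 3*u**3 to lowest order — this is a cusp.
Classification: cusp.


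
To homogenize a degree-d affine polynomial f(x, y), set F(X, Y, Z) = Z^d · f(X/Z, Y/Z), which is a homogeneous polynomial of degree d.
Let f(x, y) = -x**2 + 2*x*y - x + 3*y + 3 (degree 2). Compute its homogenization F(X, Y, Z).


F(X, Y, Z) = -X**2 + 2*X*Y - X*Z + 3*Y*Z + 3*Z**2

deg(f) = 2.
Substitute x = X/Z, y = Y/Z into f, then multiply by Z^2.
  monomial -1·x^2·y^0 ↦ -1·X^2·Y^0·Z^0.
  monomial 2·x^1·y^1 ↦ 2·X^1·Y^1·Z^0.
  monomial -1·x^1·y^0 ↦ -1·X^1·Y^0·Z^1.
  monomial 3·x^0·y^1 ↦ 3·X^0·Y^1·Z^1.
  monomial 3·x^0·y^0 ↦ 3·X^0·Y^0·Z^2.
Collecting: F(X, Y, Z) = -X**2 + 2*X*Y - X*Z + 3*Y*Z + 3*Z**2.


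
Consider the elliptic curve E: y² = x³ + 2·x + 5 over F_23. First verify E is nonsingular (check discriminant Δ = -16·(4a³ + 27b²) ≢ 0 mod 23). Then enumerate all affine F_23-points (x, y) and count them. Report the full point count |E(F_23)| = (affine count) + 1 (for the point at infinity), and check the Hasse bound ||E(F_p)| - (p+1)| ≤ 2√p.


Affine points = {(1, 10), (1, 13), (4, 10), (4, 13), (5, 5), (5, 18), (6, 7), (6, 16), (8, 2), (8, 21), (9, 4), (9, 19), (10, 6), (10, 17), (11, 1), (11, 22), (12, 3), (12, 20), (15, 11), (15, 12), (16, 4), (16, 19), (18, 10), (18, 13), (19, 5), (19, 18), (20, 8), (20, 15), (21, 4), (21, 19), (22, 5), (22, 18)}; affine count = 32; |E(F_23)| = 33.

Discriminant check: Δ ∝ 4a³ + 27b² = 4·2³ + 27·5² = 4·8 + 27·25 ≡ 17 (mod 23). Nonzero ⇒ E is nonsingular.
For each x ∈ F_23, compute rhs = x³ + 2·x + 5 mod 23, then count y ∈ F_23 with y² ≡ rhs.
  x = 0: rhs = 5, matching y values: none (0 points).
  x = 1: rhs = 8, matching y values: 10, 13 (2 points).
  x = 2: rhs = 17, matching y values: none (0 points).
  x = 3: rhs = 15, matching y values: none (0 points).
  x = 4: rhs = 8, matching y values: 10, 13 (2 points).
  x = 5: rhs = 2, matching y values: 5, 18 (2 points).
  x = 6: rhs = 3, matching y values: 7, 16 (2 points).
  x = 7: rhs = 17, matching y values: none (0 points).
  x = 8: rhs = 4, matching y values: 2, 21 (2 points).
  x = 9: rhs = 16, matching y values: 4, 19 (2 points).
  x = 10: rhs = 13, matching y values: 6, 17 (2 points).
  x = 11: rhs = 1, matching y values: 1, 22 (2 points).
  x = 12: rhs = 9, matching y values: 3, 20 (2 points).
  x = 13: rhs = 20, matching y values: none (0 points).
  x = 14: rhs = 17, matching y values: none (0 points).
  x = 15: rhs = 6, matching y values: 11, 12 (2 points).
  x = 16: rhs = 16, matching y values: 4, 19 (2 points).
  x = 17: rhs = 7, matching y values: none (0 points).
  x = 18: rhs = 8, matching y values: 10, 13 (2 points).
  x = 19: rhs = 2, matching y values: 5, 18 (2 points).
  x = 20: rhs = 18, matching y values: 8, 15 (2 points).
  x = 21: rhs = 16, matching y values: 4, 19 (2 points).
  x = 22: rhs = 2, matching y values: 5, 18 (2 points).
Total affine count: 32.
Full point count |E(F_23)| = 32 + 1 = 33.
Hasse bound: |33 − (23+1)| = |9| = 9 ≤ 2√23 ≈ 9.5917 ✓.


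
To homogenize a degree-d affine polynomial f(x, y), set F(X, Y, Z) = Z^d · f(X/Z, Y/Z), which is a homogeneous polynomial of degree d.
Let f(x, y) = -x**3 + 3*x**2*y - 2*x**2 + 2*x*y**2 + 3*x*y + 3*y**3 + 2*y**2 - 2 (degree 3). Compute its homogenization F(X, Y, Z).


F(X, Y, Z) = -X**3 + 3*X**2*Y - 2*X**2*Z + 2*X*Y**2 + 3*X*Y*Z + 3*Y**3 + 2*Y**2*Z - 2*Z**3

deg(f) = 3.
Substitute x = X/Z, y = Y/Z into f, then multiply by Z^3.
  monomial -1·x^3·y^0 ↦ -1·X^3·Y^0·Z^0.
  monomial 3·x^2·y^1 ↦ 3·X^2·Y^1·Z^0.
  monomial -2·x^2·y^0 ↦ -2·X^2·Y^0·Z^1.
  monomial 2·x^1·y^2 ↦ 2·X^1·Y^2·Z^0.
  monomial 3·x^1·y^1 ↦ 3·X^1·Y^1·Z^1.
  monomial 3·x^0·y^3 ↦ 3·X^0·Y^3·Z^0.
  monomial 2·x^0·y^2 ↦ 2·X^0·Y^2·Z^1.
  monomial -2·x^0·y^0 ↦ -2·X^0·Y^0·Z^3.
Collecting: F(X, Y, Z) = -X**3 + 3*X**2*Y - 2*X**2*Z + 2*X*Y**2 + 3*X*Y*Z + 3*Y**3 + 2*Y**2*Z - 2*Z**3.


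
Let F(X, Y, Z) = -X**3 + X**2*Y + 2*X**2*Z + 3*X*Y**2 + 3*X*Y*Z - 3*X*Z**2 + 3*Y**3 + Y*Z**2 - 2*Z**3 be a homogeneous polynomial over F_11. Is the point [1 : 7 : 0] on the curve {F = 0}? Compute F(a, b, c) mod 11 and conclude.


F(1,7,0) ≡ 5 (mod 11); P is NOT on the curve.

Evaluate F(1, 7, 0) term-by-term (mod 11).
  -X**3 ↦ -1·1·1·1 = -1
  X**2*Y ↦ 1·1·7·1 = 7
  2*X**2*Z ↦ 2·1·1·0 = 0
  3*X*Y**2 ↦ 3·1·49·1 = 147
  3*X*Y*Z ↦ 3·1·7·0 = 0
  -3*X*Z**2 ↦ -3·1·1·0 = 0
  3*Y**3 ↦ 3·1·343·1 = 1029
  Y*Z**2 ↦ 1·1·7·0 = 0
  -2*Z**3 ↦ -2·1·1·0 = 0
Sum: F(1, 7, 0) = (-1) + (7) + (0) + (147) + (0) + (0) + (1029) + (0) + (0) = 1182.
Reducing mod 11: 1182 ≡ 5 (mod 11).
Since F(a, b, c) ≡ 5 ≠ 0 (mod 11), P does NOT lie on the curve.


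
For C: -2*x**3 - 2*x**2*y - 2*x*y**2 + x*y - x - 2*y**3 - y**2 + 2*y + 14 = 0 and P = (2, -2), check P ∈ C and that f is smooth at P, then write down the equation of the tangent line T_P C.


Tangent line at P: -19*x - 8*y + 22 = 0.

Step 1: f(2, -2) = 0, so P lies on C.
Step 2: partial derivatives
  f_x(x, y) = -6*x**2 - 4*x*y - 2*y**2 + y - 1, f_y(x, y) = -2*x**2 - 4*x*y + x - 6*y**2 - 2*y + 2.
  f_x(P) = -19, f_y(P) = -8 (gradient nonzero, so P is smooth).
Step 3: tangent line at P: -19·(x − 2) + -8·(y − -2) = 0.
Expanding: -19*x - 8*y + 22 = 0.


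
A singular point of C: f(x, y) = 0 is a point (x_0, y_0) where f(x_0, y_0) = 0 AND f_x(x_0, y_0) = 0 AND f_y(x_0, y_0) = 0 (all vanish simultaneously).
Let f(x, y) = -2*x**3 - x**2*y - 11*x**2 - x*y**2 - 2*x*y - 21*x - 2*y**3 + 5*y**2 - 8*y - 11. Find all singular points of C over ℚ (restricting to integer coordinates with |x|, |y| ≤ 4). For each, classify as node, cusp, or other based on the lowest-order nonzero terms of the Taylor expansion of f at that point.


Singular points: {(-2, 1)}; classification: cusp.

Compute partial derivatives:
  f_x = -6*x**2 - 2*x*y - 22*x - y**2 - 2*y - 21.
  f_y = -x**2 - 2*x*y - 2*x - 6*y**2 + 10*y - 8.
Scan x_0 ∈ {−4, ..., 4}. For each x_0, f_y(x_0, y) is a polynomial in y; find its integer roots y ∈ {−4, ..., 4}, then test f_x and f at those candidates.
  x = -4: f_y(-4, y) = -6*y**2 + 18*y - 16; no integer root y with |y| ≤ 4.
  x = -3: f_y(-3, y) = -6*y**2 + 16*y - 11; no integer root y with |y| ≤ 4.
  x = -2: f_y(-2, y) = -6*y**2 + 14*y - 8; vanishes at y ∈ {1}. (-2, 1): f_x = 0, f = 0 — SINGULAR.
  x = -1: f_y(-1, y) = -6*y**2 + 12*y - 7; no integer root y with |y| ≤ 4.
  x = 0: f_y(0, y) = -6*y**2 + 10*y - 8; no integer root y with |y| ≤ 4.
  x = 1: f_y(1, y) = -6*y**2 + 8*y - 11; no integer root y with |y| ≤ 4.
  x = 2: f_y(2, y) = -6*y**2 + 6*y - 16; no integer root y with |y| ≤ 4.
  x = 3: f_y(3, y) = -6*y**2 + 4*y - 23; no integer root y with |y| ≤ 4.
  x = 4: f_y(4, y) = -6*y**2 + 2*y - 32; no integer root y with |y| ≤ 4.
Only singular point on the grid: (-2, 1).
Classify: substitute x = -2 + u, y = 1 + v and expand: f = -2*u**3 - u**2*v - u*v**2 - 2*v**3 + v**2.
No constant or linear terms (consistent with a singular point). Quadratic part: v**2. Cubic part: -2*u**3 - u**2*v - u*v**2 - 2*v**3.
The quadratic part v**2 is a perfect square, so there is a single (double) tangent line v = 0, i.e. y = 1. Restricting the cubic part to that line (v = 0) leaves -2*u**3 ≠ 0, so f is not divisible by v and the branch is v² ≈ 2*u**3 to lowest order — this is a cusp.
Classification: cusp.


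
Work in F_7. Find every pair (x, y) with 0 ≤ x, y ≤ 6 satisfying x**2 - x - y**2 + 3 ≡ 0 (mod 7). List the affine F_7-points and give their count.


Affine F_7-points: {(3, 3), (3, 4), (4, 1), (4, 6), (5, 3), (5, 4)}; count = 6.

For each of the 49 pairs (x, y) ∈ F_7², evaluate f(x, y) mod 7. Record the zeros.
  x = 0: [0↦3, 1↦2, 2↦6, 3↦1, 4↦1, 5↦6, 6↦2]  zeros at y ∈ ∅
  x = 1: [0↦3, 1↦2, 2↦6, 3↦1, 4↦1, 5↦6, 6↦2]  zeros at y ∈ ∅
  x = 2: [0↦5, 1↦4, 2↦1, 3↦3, 4↦3, 5↦1, 6↦4]  zeros at y ∈ ∅
  x = 3: [0↦2, 1↦1, 2↦5, 3↦0, 4↦0, 5↦5, 6↦1]  zeros at y ∈ {3, 4}
  x = 4: [0↦1, 1↦0, 2↦4, 3↦6, 4↦6, 5↦4, 6↦0]  zeros at y ∈ {1, 6}
  x = 5: [0↦2, 1↦1, 2↦5, 3↦0, 4↦0, 5↦5, 6↦1]  zeros at y ∈ {3, 4}
  x = 6: [0↦5, 1↦4, 2↦1, 3↦3, 4↦3, 5↦1, 6↦4]  zeros at y ∈ ∅
Collecting zeros: affine points = {(3, 3), (3, 4), (4, 1), (4, 6), (5, 3), (5, 4)}.
Total count |C(F_7)_aff| = 6.


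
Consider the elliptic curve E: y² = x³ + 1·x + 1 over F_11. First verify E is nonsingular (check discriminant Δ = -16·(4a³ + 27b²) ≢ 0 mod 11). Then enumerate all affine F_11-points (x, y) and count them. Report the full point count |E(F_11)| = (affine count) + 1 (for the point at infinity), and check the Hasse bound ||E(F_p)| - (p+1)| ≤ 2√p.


Affine points = {(0, 1), (0, 10), (1, 5), (1, 6), (2, 0), (3, 3), (3, 8), (4, 5), (4, 6), (6, 5), (6, 6), (8, 2), (8, 9)}; affine count = 13; |E(F_11)| = 14.

Discriminant check: Δ ∝ 4a³ + 27b² = 4·1³ + 27·1² = 4·1 + 27·1 ≡ 9 (mod 11). Nonzero ⇒ E is nonsingular.
For each x ∈ F_11, compute rhs = x³ + 1·x + 1 mod 11, then count y ∈ F_11 with y² ≡ rhs.
  x = 0: rhs = 1, matching y values: 1, 10 (2 points).
  x = 1: rhs = 3, matching y values: 5, 6 (2 points).
  x = 2: rhs = 0, matching y values: 0 (1 points).
  x = 3: rhs = 9, matching y values: 3, 8 (2 points).
  x = 4: rhs = 3, matching y values: 5, 6 (2 points).
  x = 5: rhs = 10, matching y values: none (0 points).
  x = 6: rhs = 3, matching y values: 5, 6 (2 points).
  x = 7: rhs = 10, matching y values: none (0 points).
  x = 8: rhs = 4, matching y values: 2, 9 (2 points).
  x = 9: rhs = 2, matching y values: none (0 points).
  x = 10: rhs = 10, matching y values: none (0 points).
Total affine count: 13.
Full point count |E(F_11)| = 13 + 1 = 14.
Hasse bound: |14 − (11+1)| = |2| = 2 ≤ 2√11 ≈ 6.6332 ✓.


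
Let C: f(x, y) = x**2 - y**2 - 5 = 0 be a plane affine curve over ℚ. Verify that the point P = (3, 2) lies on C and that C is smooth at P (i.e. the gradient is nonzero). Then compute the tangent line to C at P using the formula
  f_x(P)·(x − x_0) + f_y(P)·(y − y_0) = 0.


Tangent line at P: 6*x - 4*y - 10 = 0.

Step 1: f(3, 2) = 0, so P lies on C.
Step 2: partial derivatives
  f_x(x, y) = 2*x, f_y(x, y) = -2*y.
  f_x(P) = 6, f_y(P) = -4 (gradient nonzero, so P is smooth).
Step 3: tangent line at P: 6·(x − 3) + -4·(y − 2) = 0.
Expanding: 6*x - 4*y - 10 = 0.


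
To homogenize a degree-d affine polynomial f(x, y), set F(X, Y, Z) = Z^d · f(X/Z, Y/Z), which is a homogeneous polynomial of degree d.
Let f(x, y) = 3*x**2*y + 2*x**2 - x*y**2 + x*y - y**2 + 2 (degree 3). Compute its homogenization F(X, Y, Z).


F(X, Y, Z) = 3*X**2*Y + 2*X**2*Z - X*Y**2 + X*Y*Z - Y**2*Z + 2*Z**3

deg(f) = 3.
Substitute x = X/Z, y = Y/Z into f, then multiply by Z^3.
  monomial 3·x^2·y^1 ↦ 3·X^2·Y^1·Z^0.
  monomial 2·x^2·y^0 ↦ 2·X^2·Y^0·Z^1.
  monomial -1·x^1·y^2 ↦ -1·X^1·Y^2·Z^0.
  monomial 1·x^1·y^1 ↦ 1·X^1·Y^1·Z^1.
  monomial -1·x^0·y^2 ↦ -1·X^0·Y^2·Z^1.
  monomial 2·x^0·y^0 ↦ 2·X^0·Y^0·Z^3.
Collecting: F(X, Y, Z) = 3*X**2*Y + 2*X**2*Z - X*Y**2 + X*Y*Z - Y**2*Z + 2*Z**3.


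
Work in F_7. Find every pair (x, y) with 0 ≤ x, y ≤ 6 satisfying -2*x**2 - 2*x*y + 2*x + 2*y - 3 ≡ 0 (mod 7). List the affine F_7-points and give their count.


Affine F_7-points: {(0, 5), (2, 0), (3, 5), (4, 6), (5, 6), (6, 0)}; count = 6.

For each of the 49 pairs (x, y) ∈ F_7², evaluate f(x, y) mod 7. Record the zeros.
  x = 0: [0↦4, 1↦6, 2↦1, 3↦3, 4↦5, 5↦0, 6↦2]  zeros at y ∈ {5}
  x = 1: [0↦4, 1↦4, 2↦4, 3↦4, 4↦4, 5↦4, 6↦4]  zeros at y ∈ ∅
  x = 2: [0↦0, 1↦5, 2↦3, 3↦1, 4↦6, 5↦4, 6↦2]  zeros at y ∈ {0}
  x = 3: [0↦6, 1↦2, 2↦5, 3↦1, 4↦4, 5↦0, 6↦3]  zeros at y ∈ {5}
  x = 4: [0↦1, 1↦2, 2↦3, 3↦4, 4↦5, 5↦6, 6↦0]  zeros at y ∈ {6}
  x = 5: [0↦6, 1↦5, 2↦4, 3↦3, 4↦2, 5↦1, 6↦0]  zeros at y ∈ {6}
  x = 6: [0↦0, 1↦4, 2↦1, 3↦5, 4↦2, 5↦6, 6↦3]  zeros at y ∈ {0}
Collecting zeros: affine points = {(0, 5), (2, 0), (3, 5), (4, 6), (5, 6), (6, 0)}.
Total count |C(F_7)_aff| = 6.
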